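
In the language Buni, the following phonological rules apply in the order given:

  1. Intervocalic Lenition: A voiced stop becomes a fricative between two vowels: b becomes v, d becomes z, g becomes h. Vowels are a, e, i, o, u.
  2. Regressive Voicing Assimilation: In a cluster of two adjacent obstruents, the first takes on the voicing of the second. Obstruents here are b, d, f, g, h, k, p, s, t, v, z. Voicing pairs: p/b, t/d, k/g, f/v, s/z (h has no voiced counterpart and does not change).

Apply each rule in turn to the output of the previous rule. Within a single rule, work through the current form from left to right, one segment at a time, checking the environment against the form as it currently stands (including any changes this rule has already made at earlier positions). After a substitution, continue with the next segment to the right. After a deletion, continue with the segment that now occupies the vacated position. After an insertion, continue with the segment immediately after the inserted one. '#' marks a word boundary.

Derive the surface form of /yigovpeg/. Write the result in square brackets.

[yihofpeg]

1 Intervocalic Lenition: [yigovpeg] → [yihovpeg]
2 Regressive Voicing Assimilation: [yihovpeg] → [yihofpeg]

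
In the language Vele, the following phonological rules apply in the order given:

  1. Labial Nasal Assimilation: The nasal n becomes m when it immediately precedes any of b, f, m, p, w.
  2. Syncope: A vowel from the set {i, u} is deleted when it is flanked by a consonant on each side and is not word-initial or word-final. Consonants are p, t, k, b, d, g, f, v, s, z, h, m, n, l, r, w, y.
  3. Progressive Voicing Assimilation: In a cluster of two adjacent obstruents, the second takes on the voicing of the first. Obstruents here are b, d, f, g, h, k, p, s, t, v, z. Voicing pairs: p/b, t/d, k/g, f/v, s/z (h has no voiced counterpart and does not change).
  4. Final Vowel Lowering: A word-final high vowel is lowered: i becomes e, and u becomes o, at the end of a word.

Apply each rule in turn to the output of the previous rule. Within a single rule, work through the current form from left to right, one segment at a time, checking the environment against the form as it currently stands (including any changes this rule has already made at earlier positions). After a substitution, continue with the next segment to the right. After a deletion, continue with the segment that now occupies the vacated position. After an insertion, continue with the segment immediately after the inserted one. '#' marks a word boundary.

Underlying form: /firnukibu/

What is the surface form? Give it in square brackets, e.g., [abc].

[frnkpo]

1 Labial Nasal Assimilation: no change — [firnukibu]
2 Syncope: [firnukibu] → [frnkbu]
3 Progressive Voicing Assimilation: [frnkbu] → [frnkpu]
4 Final Vowel Lowering: [frnkpu] → [frnkpo]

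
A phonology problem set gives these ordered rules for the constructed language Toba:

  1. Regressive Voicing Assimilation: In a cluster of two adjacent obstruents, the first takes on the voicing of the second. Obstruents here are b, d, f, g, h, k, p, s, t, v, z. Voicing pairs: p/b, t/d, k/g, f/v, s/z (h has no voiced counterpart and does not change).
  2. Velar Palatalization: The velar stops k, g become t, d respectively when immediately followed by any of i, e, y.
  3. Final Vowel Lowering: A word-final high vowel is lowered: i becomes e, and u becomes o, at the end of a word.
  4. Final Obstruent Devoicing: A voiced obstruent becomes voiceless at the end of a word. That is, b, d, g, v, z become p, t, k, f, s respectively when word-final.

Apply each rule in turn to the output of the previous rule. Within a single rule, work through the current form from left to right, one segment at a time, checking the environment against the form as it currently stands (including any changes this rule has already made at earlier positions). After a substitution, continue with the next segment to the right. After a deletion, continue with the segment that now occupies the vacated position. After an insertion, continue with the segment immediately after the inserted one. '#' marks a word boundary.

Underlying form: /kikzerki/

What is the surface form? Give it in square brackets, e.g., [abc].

[tigzerte]

1 Regressive Voicing Assimilation: [kikzerki] → [kigzerki]
2 Velar Palatalization: [kigzerki] → [tigzerti]
3 Final Vowel Lowering: [tigzerti] → [tigzerte]
4 Final Obstruent Devoicing: no change — [tigzerte]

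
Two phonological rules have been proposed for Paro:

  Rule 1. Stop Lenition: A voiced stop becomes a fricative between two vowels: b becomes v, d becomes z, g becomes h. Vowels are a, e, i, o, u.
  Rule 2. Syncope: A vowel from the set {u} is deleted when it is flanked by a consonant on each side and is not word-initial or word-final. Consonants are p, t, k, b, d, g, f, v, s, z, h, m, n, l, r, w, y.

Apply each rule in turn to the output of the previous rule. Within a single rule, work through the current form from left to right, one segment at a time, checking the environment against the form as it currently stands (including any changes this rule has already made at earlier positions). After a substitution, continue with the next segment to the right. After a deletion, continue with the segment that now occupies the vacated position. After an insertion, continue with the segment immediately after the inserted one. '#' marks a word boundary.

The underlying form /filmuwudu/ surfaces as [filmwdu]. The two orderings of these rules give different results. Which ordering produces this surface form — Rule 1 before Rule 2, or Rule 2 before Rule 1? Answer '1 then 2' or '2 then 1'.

Order 1 then 2:
  1 Stop Lenition: [filmuwudu] → [filmuwuzu]
  2 Syncope: [filmuwuzu] → [filmwzu]
  result: [filmwzu]
Order 2 then 1:
  2 Syncope: [filmuwudu] → [filmwdu]
  1 Stop Lenition: no change — [filmwdu]
  result: [filmwdu]

2 then 1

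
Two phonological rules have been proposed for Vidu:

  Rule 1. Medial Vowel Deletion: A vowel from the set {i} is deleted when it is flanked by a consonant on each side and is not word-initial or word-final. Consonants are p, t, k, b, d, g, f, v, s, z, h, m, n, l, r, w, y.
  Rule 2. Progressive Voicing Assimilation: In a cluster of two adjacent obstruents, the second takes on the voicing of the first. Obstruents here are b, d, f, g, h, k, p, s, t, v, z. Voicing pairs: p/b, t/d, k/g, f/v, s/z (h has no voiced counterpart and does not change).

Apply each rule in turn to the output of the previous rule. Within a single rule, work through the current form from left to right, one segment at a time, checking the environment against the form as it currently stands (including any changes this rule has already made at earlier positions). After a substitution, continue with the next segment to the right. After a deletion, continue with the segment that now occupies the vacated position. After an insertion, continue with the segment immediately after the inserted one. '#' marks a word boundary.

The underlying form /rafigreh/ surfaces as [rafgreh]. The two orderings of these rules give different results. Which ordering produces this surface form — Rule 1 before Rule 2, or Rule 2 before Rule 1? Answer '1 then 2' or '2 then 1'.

Order 1 then 2:
  1 Medial Vowel Deletion: [rafigreh] → [rafgreh]
  2 Progressive Voicing Assimilation: [rafgreh] → [rafkreh]
  result: [rafkreh]
Order 2 then 1:
  2 Progressive Voicing Assimilation: no change — [rafigreh]
  1 Medial Vowel Deletion: [rafigreh] → [rafgreh]
  result: [rafgreh]

2 then 1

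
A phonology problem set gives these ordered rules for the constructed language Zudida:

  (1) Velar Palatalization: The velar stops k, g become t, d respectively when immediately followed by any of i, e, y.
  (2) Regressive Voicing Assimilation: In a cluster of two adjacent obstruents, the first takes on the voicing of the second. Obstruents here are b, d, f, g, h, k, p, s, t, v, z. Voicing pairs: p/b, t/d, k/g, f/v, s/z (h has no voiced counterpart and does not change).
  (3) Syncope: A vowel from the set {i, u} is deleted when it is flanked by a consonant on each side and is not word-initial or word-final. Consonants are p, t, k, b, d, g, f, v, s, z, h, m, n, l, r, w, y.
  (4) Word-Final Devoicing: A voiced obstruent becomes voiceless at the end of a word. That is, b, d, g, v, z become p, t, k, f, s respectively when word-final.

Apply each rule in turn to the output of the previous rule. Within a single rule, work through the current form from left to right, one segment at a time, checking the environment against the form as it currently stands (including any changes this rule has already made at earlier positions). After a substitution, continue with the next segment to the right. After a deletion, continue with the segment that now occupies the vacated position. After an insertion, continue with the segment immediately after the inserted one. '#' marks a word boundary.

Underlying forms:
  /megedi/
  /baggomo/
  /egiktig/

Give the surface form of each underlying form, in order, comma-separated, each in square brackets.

/megedi/:
  (1) Velar Palatalization: [megedi] → [mededi]
  (2) Regressive Voicing Assimilation: no change — [mededi]
  (3) Syncope: no change — [mededi]
  (4) Word-Final Devoicing: no change — [mededi]
/baggomo/:
  (1) Velar Palatalization: no change — [baggomo]
  (2) Regressive Voicing Assimilation: no change — [baggomo]
  (3) Syncope: no change — [baggomo]
  (4) Word-Final Devoicing: no change — [baggomo]
/egiktig/:
  (1) Velar Palatalization: [egiktig] → [ediktig]
  (2) Regressive Voicing Assimilation: no change — [ediktig]
  (3) Syncope: [ediktig] → [edktg]
  (4) Word-Final Devoicing: [edktg] → [edktk]

[mededi], [baggomo], [edktk]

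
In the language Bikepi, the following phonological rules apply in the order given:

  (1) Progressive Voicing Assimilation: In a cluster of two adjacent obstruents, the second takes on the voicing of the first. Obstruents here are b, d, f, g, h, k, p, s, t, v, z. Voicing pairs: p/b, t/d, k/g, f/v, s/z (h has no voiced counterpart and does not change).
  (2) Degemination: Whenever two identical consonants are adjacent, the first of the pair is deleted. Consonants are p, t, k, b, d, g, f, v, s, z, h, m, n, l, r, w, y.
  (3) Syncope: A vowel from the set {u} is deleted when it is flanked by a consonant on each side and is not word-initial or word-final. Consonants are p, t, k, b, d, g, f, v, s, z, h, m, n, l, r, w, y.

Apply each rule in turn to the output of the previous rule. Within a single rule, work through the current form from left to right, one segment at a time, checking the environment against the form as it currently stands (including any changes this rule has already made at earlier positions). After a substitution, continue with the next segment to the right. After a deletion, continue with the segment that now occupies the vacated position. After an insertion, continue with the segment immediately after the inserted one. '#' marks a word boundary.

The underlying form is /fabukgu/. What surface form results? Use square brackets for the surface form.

(1) Progressive Voicing Assimilation: [fabukgu] → [fabukku]
(2) Degemination: [fabukku] → [fabuku]
(3) Syncope: [fabuku] → [fabku]

[fabku]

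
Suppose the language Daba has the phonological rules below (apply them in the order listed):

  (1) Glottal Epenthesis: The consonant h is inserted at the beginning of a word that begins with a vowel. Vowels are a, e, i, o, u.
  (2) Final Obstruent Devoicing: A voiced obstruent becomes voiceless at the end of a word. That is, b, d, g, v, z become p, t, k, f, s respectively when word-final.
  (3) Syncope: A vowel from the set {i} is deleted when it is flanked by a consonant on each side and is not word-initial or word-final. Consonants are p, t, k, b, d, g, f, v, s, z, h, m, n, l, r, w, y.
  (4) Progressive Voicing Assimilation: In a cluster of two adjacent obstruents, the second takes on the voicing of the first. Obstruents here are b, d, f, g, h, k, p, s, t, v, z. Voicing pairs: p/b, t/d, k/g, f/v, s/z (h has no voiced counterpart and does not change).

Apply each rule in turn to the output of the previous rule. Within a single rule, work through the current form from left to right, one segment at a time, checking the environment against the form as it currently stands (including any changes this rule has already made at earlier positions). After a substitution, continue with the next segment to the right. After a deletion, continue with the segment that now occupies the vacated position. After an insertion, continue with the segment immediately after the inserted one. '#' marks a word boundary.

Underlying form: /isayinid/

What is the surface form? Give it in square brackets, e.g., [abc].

(1) Glottal Epenthesis: [isayinid] → [hisayinid]
(2) Final Obstruent Devoicing: [hisayinid] → [hisayinit]
(3) Syncope: [hisayinit] → [hsaynt]
(4) Progressive Voicing Assimilation: no change — [hsaynt]

[hsaynt]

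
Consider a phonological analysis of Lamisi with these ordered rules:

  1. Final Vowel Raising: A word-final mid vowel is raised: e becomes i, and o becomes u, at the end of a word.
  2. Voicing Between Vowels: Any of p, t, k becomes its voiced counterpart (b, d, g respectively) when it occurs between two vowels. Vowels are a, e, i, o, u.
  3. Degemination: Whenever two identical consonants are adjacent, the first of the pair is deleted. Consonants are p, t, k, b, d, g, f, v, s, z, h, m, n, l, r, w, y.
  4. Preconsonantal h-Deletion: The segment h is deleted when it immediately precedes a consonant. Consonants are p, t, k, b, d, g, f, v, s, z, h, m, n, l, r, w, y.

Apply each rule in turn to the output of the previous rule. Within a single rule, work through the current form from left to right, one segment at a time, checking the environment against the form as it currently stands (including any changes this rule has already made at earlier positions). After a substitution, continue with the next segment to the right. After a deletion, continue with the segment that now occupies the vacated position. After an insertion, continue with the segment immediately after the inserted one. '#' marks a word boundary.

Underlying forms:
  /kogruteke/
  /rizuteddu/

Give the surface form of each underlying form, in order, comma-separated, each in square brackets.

[kogrudegi], [rizudedu]

/kogruteke/:
  1 Final Vowel Raising: [kogruteke] → [kogruteki]
  2 Voicing Between Vowels: [kogruteki] → [kogrudegi]
  3 Degemination: no change — [kogrudegi]
  4 Preconsonantal h-Deletion: no change — [kogrudegi]
/rizuteddu/:
  1 Final Vowel Raising: no change — [rizuteddu]
  2 Voicing Between Vowels: [rizuteddu] → [rizudeddu]
  3 Degemination: [rizudeddu] → [rizudedu]
  4 Preconsonantal h-Deletion: no change — [rizudedu]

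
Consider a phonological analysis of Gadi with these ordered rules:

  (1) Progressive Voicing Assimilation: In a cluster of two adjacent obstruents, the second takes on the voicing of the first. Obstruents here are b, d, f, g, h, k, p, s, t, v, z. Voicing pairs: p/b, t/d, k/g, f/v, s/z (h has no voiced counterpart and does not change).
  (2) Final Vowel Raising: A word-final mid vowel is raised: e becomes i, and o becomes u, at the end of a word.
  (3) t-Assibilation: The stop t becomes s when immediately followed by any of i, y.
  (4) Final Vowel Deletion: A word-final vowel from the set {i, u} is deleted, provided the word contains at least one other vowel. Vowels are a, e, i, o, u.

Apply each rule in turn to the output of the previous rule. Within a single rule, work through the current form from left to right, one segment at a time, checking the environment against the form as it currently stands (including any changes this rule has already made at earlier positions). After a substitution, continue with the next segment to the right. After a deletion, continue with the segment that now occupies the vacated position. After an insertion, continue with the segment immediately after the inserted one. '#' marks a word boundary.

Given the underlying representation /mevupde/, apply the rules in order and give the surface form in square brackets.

(1) Progressive Voicing Assimilation: [mevupde] → [mevupte]
(2) Final Vowel Raising: [mevupte] → [mevupti]
(3) t-Assibilation: [mevupti] → [mevupsi]
(4) Final Vowel Deletion: [mevupsi] → [mevups]

[mevups]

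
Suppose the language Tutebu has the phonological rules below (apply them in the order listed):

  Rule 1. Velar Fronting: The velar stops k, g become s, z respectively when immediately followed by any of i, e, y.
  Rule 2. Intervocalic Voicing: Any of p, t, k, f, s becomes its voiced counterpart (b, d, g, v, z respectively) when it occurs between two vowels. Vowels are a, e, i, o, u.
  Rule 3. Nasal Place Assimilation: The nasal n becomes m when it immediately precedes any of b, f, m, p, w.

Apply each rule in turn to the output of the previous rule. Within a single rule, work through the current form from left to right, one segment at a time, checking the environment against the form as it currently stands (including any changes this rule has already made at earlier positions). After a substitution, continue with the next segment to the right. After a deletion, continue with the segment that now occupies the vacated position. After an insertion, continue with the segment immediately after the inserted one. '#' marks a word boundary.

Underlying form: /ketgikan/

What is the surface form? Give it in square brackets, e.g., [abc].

Rule 1 Velar Fronting: [ketgikan] → [setzikan]
Rule 2 Intervocalic Voicing: [setzikan] → [setzigan]
Rule 3 Nasal Place Assimilation: no change — [setzigan]

[setzigan]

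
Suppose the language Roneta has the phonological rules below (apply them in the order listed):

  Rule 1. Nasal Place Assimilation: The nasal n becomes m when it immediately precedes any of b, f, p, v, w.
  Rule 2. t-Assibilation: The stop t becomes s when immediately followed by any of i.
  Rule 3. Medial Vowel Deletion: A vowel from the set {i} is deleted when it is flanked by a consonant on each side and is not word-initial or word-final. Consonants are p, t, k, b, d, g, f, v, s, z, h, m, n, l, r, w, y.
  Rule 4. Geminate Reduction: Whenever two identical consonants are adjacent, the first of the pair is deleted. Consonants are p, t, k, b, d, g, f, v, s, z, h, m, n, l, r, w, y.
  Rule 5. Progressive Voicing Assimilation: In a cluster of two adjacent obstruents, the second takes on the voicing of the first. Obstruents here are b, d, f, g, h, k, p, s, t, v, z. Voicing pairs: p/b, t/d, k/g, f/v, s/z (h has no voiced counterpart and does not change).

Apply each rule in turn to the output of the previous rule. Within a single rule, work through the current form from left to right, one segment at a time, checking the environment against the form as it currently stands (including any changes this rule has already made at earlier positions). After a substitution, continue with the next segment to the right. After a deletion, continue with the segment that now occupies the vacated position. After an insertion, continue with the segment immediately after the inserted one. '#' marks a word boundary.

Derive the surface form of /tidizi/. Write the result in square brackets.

[stsi]

Rule 1 Nasal Place Assimilation: no change — [tidizi]
Rule 2 t-Assibilation: [tidizi] → [sidizi]
Rule 3 Medial Vowel Deletion: [sidizi] → [sdzi]
Rule 4 Geminate Reduction: no change — [sdzi]
Rule 5 Progressive Voicing Assimilation: [sdzi] → [stsi]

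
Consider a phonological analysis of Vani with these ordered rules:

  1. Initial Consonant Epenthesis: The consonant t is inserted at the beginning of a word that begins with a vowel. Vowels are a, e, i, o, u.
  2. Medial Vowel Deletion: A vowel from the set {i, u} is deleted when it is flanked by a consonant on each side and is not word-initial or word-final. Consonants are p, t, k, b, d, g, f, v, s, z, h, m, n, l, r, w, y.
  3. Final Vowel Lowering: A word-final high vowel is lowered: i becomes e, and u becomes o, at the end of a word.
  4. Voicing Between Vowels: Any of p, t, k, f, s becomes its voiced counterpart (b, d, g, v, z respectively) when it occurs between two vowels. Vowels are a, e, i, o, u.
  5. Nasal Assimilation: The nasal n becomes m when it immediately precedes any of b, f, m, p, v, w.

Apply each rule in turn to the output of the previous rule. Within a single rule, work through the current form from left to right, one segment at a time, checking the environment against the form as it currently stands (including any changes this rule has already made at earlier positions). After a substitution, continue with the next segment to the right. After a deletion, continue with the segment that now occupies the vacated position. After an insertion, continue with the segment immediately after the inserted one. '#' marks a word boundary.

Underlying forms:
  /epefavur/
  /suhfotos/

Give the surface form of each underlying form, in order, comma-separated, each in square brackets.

[tebevavr], [shfodos]

/epefavur/:
  1 Initial Consonant Epenthesis: [epefavur] → [tepefavur]
  2 Medial Vowel Deletion: [tepefavur] → [tepefavr]
  3 Final Vowel Lowering: no change — [tepefavr]
  4 Voicing Between Vowels: [tepefavr] → [tebevavr]
  5 Nasal Assimilation: no change — [tebevavr]
/suhfotos/:
  1 Initial Consonant Epenthesis: no change — [suhfotos]
  2 Medial Vowel Deletion: [suhfotos] → [shfotos]
  3 Final Vowel Lowering: no change — [shfotos]
  4 Voicing Between Vowels: [shfotos] → [shfodos]
  5 Nasal Assimilation: no change — [shfodos]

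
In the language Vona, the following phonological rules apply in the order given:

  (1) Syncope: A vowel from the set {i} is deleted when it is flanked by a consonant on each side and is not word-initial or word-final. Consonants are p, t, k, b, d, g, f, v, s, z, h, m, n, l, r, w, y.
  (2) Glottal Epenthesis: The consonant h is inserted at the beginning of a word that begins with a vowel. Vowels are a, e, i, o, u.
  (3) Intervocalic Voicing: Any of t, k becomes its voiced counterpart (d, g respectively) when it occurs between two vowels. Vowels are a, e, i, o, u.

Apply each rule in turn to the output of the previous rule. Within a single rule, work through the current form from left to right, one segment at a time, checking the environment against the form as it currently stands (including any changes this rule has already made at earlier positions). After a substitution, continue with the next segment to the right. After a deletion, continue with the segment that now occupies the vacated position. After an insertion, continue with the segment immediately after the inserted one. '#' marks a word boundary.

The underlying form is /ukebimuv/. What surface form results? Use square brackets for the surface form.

[hugebmuv]

(1) Syncope: [ukebimuv] → [ukebmuv]
(2) Glottal Epenthesis: [ukebmuv] → [hukebmuv]
(3) Intervocalic Voicing: [hukebmuv] → [hugebmuv]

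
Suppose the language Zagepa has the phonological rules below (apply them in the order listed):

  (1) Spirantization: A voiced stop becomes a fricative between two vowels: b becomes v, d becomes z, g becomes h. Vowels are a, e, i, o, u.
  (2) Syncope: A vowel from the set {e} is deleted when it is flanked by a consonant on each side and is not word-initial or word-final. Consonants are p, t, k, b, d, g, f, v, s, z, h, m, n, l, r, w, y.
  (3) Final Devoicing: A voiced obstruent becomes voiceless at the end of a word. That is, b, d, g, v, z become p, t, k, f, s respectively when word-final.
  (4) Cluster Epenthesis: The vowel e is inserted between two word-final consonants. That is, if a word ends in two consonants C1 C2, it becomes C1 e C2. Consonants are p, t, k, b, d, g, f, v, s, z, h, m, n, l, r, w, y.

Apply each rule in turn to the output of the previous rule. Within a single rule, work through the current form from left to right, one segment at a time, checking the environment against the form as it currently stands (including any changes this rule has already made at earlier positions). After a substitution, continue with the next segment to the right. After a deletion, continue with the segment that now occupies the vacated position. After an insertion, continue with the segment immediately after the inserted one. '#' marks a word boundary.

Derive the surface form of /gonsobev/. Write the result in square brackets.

(1) Spirantization: [gonsobev] → [gonsovev]
(2) Syncope: [gonsovev] → [gonsovv]
(3) Final Devoicing: [gonsovv] → [gonsovf]
(4) Cluster Epenthesis: [gonsovf] → [gonsovef]

[gonsovef]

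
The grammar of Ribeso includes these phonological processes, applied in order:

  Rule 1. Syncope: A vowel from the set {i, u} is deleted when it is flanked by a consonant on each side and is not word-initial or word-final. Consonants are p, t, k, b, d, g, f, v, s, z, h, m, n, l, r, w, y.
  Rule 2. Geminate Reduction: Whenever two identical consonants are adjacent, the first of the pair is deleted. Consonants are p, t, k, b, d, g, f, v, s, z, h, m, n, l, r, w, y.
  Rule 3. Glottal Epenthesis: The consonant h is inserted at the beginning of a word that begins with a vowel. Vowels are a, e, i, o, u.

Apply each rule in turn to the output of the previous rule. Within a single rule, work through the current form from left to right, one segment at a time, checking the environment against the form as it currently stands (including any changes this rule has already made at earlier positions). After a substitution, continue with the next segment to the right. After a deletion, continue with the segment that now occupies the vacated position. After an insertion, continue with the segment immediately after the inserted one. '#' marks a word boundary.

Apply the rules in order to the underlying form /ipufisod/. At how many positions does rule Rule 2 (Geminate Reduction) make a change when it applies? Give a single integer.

0

Rule 1 Syncope: [ipufisod] → [ipfsod]
Rule 2 Geminate Reduction: no change — [ipfsod]
Rule 3 Glottal Epenthesis: [ipfsod] → [hipfsod]
Rule Rule 2 changed 0 position(s).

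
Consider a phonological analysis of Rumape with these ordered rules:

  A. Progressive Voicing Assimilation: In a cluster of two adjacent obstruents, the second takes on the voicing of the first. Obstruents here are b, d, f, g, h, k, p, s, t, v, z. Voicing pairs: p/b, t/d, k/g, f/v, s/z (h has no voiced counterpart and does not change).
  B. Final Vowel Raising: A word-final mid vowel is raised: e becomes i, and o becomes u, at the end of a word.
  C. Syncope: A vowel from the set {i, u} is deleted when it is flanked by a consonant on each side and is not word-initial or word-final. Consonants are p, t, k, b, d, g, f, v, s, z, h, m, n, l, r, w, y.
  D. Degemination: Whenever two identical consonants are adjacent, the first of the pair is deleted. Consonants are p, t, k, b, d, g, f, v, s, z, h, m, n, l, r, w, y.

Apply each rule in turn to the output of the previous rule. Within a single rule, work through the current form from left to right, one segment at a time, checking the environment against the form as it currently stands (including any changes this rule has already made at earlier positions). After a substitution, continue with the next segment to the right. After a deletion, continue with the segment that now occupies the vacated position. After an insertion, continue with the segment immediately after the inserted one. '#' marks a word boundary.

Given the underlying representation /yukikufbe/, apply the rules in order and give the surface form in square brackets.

[ykfpi]

A Progressive Voicing Assimilation: [yukikufbe] → [yukikufpe]
B Final Vowel Raising: [yukikufpe] → [yukikufpi]
C Syncope: [yukikufpi] → [ykkfpi]
D Degemination: [ykkfpi] → [ykfpi]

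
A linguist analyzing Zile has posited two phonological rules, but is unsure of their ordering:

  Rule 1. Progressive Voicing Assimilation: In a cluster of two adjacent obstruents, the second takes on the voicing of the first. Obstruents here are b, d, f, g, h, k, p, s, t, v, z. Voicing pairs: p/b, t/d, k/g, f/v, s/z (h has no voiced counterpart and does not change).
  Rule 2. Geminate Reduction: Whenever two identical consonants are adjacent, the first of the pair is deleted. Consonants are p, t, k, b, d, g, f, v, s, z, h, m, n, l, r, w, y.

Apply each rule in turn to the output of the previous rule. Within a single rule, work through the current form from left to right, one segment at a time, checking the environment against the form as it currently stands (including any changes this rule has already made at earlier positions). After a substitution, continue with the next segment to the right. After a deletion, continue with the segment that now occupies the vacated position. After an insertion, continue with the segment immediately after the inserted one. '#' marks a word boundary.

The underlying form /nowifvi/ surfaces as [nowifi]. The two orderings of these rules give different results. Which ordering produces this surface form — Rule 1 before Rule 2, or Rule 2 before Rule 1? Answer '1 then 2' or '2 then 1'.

1 then 2

Order 1 then 2:
  1 Progressive Voicing Assimilation: [nowifvi] → [nowiffi]
  2 Geminate Reduction: [nowiffi] → [nowifi]
  result: [nowifi]
Order 2 then 1:
  2 Geminate Reduction: no change — [nowifvi]
  1 Progressive Voicing Assimilation: [nowifvi] → [nowiffi]
  result: [nowiffi]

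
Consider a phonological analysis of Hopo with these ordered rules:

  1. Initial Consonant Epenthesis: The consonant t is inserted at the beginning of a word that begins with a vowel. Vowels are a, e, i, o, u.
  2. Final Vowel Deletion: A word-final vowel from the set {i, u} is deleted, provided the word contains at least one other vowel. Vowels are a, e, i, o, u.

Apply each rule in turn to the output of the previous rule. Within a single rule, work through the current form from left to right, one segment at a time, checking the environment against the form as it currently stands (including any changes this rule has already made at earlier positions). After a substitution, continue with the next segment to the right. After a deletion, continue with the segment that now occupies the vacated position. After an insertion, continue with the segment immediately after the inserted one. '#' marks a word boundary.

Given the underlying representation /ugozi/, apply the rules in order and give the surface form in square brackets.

1 Initial Consonant Epenthesis: [ugozi] → [tugozi]
2 Final Vowel Deletion: [tugozi] → [tugoz]

[tugoz]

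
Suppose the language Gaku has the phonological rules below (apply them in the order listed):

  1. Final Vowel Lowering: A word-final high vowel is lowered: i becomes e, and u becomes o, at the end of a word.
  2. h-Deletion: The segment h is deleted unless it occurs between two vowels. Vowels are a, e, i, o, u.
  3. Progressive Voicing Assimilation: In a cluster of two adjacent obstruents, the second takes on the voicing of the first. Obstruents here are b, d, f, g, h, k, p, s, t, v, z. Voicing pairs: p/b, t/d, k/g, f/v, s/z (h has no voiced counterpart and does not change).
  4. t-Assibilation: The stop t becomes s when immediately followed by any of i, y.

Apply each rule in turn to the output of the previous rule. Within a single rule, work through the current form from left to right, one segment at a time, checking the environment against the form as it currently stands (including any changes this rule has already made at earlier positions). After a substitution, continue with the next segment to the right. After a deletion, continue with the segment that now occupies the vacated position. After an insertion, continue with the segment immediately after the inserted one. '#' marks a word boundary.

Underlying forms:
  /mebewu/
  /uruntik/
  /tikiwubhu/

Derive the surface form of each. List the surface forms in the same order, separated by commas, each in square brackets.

[mebewo], [urunsik], [sikiwubo]

/mebewu/:
  1 Final Vowel Lowering: [mebewu] → [mebewo]
  2 h-Deletion: no change — [mebewo]
  3 Progressive Voicing Assimilation: no change — [mebewo]
  4 t-Assibilation: no change — [mebewo]
/uruntik/:
  1 Final Vowel Lowering: no change — [uruntik]
  2 h-Deletion: no change — [uruntik]
  3 Progressive Voicing Assimilation: no change — [uruntik]
  4 t-Assibilation: [uruntik] → [urunsik]
/tikiwubhu/:
  1 Final Vowel Lowering: [tikiwubhu] → [tikiwubho]
  2 h-Deletion: [tikiwubho] → [tikiwubo]
  3 Progressive Voicing Assimilation: no change — [tikiwubo]
  4 t-Assibilation: [tikiwubo] → [sikiwubo]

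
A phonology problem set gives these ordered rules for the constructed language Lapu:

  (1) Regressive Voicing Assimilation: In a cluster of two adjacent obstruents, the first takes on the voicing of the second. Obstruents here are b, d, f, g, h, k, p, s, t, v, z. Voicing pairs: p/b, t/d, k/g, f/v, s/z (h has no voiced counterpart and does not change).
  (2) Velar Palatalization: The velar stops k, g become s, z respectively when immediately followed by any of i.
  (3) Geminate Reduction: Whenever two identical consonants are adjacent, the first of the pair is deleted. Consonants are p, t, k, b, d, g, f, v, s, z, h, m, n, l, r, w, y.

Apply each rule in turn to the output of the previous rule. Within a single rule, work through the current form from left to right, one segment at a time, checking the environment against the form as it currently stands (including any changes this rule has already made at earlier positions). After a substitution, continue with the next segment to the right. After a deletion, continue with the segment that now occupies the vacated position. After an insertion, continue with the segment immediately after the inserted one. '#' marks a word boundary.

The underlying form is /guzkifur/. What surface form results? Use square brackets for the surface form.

[gusifur]

(1) Regressive Voicing Assimilation: [guzkifur] → [guskifur]
(2) Velar Palatalization: [guskifur] → [gussifur]
(3) Geminate Reduction: [gussifur] → [gusifur]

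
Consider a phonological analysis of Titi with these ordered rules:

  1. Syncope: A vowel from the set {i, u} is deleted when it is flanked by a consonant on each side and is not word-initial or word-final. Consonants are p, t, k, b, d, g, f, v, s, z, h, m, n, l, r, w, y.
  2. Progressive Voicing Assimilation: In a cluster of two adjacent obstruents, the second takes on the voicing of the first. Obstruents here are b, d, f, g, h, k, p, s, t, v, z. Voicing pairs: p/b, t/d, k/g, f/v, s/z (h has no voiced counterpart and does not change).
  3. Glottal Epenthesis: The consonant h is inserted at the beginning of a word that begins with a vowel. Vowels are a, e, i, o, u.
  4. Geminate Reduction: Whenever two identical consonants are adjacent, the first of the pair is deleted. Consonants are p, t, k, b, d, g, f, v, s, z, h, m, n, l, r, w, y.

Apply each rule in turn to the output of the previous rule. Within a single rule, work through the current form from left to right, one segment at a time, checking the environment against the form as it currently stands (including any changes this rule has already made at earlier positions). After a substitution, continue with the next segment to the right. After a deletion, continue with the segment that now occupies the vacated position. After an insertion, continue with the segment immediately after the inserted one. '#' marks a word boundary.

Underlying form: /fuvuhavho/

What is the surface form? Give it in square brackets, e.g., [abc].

1 Syncope: [fuvuhavho] → [fvhavho]
2 Progressive Voicing Assimilation: [fvhavho] → [ffhavho]
3 Glottal Epenthesis: no change — [ffhavho]
4 Geminate Reduction: [ffhavho] → [fhavho]

[fhavho]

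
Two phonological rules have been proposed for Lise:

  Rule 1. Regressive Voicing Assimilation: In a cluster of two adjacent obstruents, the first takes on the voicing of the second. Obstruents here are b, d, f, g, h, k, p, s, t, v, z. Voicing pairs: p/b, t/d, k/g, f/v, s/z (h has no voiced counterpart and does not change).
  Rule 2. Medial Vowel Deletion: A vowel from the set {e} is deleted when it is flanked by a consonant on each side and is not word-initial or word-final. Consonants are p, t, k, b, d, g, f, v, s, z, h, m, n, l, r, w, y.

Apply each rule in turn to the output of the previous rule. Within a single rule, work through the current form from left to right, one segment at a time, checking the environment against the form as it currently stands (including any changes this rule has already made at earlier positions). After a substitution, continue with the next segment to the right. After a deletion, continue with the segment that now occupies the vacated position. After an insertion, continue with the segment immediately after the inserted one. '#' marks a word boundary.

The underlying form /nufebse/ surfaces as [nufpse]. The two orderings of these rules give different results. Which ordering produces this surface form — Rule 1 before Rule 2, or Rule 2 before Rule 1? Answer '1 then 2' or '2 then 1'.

Order 1 then 2:
  1 Regressive Voicing Assimilation: [nufebse] → [nufepse]
  2 Medial Vowel Deletion: [nufepse] → [nufpse]
  result: [nufpse]
Order 2 then 1:
  2 Medial Vowel Deletion: [nufebse] → [nufbse]
  1 Regressive Voicing Assimilation: [nufbse] → [nuvpse]
  result: [nuvpse]

1 then 2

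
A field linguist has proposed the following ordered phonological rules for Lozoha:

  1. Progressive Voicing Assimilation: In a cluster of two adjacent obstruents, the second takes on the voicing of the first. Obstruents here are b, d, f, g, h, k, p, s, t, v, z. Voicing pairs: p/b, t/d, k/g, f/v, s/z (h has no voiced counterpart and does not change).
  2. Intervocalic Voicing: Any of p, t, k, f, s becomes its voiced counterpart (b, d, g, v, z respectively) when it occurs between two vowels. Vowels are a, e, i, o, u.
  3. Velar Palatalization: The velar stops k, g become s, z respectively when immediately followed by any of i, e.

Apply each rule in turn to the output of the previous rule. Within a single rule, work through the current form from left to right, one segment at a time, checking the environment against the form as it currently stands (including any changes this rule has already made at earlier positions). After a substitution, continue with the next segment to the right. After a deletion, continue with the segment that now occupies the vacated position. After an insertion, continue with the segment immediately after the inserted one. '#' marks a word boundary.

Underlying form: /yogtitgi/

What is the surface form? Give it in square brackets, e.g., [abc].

1 Progressive Voicing Assimilation: [yogtitgi] → [yogditki]
2 Intervocalic Voicing: no change — [yogditki]
3 Velar Palatalization: [yogditki] → [yogditsi]

[yogditsi]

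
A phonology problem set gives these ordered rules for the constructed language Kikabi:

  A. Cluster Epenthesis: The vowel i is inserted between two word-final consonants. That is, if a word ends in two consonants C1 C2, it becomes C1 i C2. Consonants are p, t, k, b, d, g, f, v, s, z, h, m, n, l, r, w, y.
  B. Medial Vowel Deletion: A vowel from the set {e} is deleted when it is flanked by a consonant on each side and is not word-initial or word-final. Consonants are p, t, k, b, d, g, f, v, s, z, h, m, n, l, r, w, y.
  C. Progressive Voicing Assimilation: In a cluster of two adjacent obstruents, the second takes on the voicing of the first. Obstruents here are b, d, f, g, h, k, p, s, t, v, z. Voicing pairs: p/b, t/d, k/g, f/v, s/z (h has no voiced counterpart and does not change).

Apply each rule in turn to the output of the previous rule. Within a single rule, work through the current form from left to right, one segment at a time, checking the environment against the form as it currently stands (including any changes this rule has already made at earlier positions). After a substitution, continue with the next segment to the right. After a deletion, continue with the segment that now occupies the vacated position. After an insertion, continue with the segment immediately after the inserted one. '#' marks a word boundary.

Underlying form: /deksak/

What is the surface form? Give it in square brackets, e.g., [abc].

[dgzak]

A Cluster Epenthesis: no change — [deksak]
B Medial Vowel Deletion: [deksak] → [dksak]
C Progressive Voicing Assimilation: [dksak] → [dgzak]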